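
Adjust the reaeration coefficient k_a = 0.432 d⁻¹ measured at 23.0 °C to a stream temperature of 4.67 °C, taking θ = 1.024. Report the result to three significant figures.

k_a ≈ 0.280 d⁻¹

k_a(T₂) = k_a(T₁) · θ^(T₂−T₁) = 0.432 × 1.024^(4.67−23.0)
= 0.432 × 1.024^-18.3 = 0.432 × 0.6474 = 0.2797 d⁻¹.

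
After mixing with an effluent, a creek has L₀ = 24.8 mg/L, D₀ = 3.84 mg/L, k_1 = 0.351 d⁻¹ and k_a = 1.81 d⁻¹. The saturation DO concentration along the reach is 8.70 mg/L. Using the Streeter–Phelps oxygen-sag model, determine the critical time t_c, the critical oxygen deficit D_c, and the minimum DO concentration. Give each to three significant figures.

t_c ≈ 0.417 d; D_c ≈ 4.15 mg/L; min DO ≈ 4.55 mg/L

t_c = [1/(k_a−k_1)] ln[(k_a/k_1)(1 − D₀(k_a−k_1)/(k_1 L₀))]
= [1/(1.81−0.351)] ln[(1.81/0.351)(1 − 3.84×1.459/(0.351×24.8))]
= (1/1.459) ln[5.157 × 0.3564] = 0.6854 × ln(1.838) = 0.6854 × 0.6085 = 0.4171 d.
D_c = (k_1/k_a) L₀ e^(−k_1 t_c) = (0.351/1.81) × 24.8 × e^(−0.351×0.4171) = 0.1939 × 24.8 × 0.8638 = 4.154 mg/L.
Minimum DO = C_s − D_c = 8.70 − 4.154 = 4.546 mg/L.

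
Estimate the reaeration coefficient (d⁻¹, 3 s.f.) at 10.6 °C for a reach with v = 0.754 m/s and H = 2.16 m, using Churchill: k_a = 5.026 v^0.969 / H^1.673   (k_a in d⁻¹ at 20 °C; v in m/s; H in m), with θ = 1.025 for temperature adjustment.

k_a(20) = 5.026 × 0.754^0.969 / 2.16^1.673 = 5.026 × 0.7606 / 3.627 = 1.054 d⁻¹.
k_a(10.6) = 1.054 × 1.025^(10.6−20) = 1.054 × 0.7929 = 0.8357 d⁻¹.

k_a ≈ 0.836 d⁻¹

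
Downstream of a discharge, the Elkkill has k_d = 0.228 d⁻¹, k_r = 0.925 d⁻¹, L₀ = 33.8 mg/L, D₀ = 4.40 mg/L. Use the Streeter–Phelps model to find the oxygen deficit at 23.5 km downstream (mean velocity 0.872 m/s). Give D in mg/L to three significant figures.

Travel time t = x/v = 23.5 km / (0.872 m/s) = 23500 m / 0.872 m/s = 26950 s = 0.3119 d.
k_d L₀/(k_r−k_d) = 0.228×33.8/(0.925−0.228) = 7.706/0.6970 = 11.06 mg/L.
e^(−k_d t) = e^(−0.228×0.3119) = 0.9314; e^(−k_r t) = e^(−0.925×0.3119) = 0.7494.
D = 11.06 × (0.9314 − 0.7494) + 4.40 × 0.7494 = 2.012 + 3.297 = 5.309 mg/L.

D ≈ 5.31 mg/L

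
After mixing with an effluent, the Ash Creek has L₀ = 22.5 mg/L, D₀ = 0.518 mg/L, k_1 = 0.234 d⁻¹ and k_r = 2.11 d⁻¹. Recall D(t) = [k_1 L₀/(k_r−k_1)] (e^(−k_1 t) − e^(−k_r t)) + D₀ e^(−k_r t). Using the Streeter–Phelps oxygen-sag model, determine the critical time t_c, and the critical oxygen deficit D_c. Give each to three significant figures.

With k_r/k_1 = 9.017 and 1 − D₀(k_r−k_1)/(k_1 L₀) = 0.8154,
t_c = ln(9.017 × 0.8154) / (2.11 − 0.234) = ln(7.353) / 1.876 = 1.995/1.876 = 1.063 d.
D_c = (k_1/k_r) L₀ e^(−k_1 t_c) = (0.234/2.11) × 22.5 × e^(−0.234×1.063) = 0.1109 × 22.5 × 0.7797 = 1.946 mg/L.

t_c ≈ 1.06 d; D_c ≈ 1.95 mg/L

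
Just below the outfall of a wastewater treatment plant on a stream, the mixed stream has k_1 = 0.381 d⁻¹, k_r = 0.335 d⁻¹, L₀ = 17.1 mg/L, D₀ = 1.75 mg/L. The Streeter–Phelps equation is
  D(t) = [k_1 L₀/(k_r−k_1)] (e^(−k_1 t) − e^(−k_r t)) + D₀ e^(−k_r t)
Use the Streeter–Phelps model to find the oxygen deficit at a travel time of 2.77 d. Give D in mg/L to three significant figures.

D ≈ 7.39 mg/L

k_1 L₀/(k_r−k_1) = 0.381×17.1/(0.335−0.381) = 6.515/-0.04600 = -141.6 mg/L.
e^(−k_1 t) = e^(−0.381×2.770) = 0.3481; e^(−k_r t) = e^(−0.335×2.770) = 0.3954.
D = -141.6 × (0.3481 − 0.3954) + 1.75 × 0.3954 = 6.699 + 0.6919 = 7.391 mg/L.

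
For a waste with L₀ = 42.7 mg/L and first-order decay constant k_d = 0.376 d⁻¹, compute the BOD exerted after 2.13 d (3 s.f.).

y ≈ 23.5 mg/L

y_t = L₀(1 − e^(−k_d t)) = 42.7 × (1 − e^(−0.376×2.13))
= 42.7 × (1 − 0.4489) = 42.7 × 0.5511 = 23.53 mg/L.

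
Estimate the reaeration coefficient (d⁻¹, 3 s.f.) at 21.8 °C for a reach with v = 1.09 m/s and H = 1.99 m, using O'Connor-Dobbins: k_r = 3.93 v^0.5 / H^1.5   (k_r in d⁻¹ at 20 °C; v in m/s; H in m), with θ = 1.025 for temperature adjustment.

k_r(20) = 3.93 × 1.09^0.5 / 1.99^1.5 = 3.93 × 1.044 / 2.807 = 1.462 d⁻¹.
k_r(21.8) = 1.462 × 1.025^(21.8−20) = 1.462 × 1.045 = 1.528 d⁻¹.

k_r ≈ 1.53 d⁻¹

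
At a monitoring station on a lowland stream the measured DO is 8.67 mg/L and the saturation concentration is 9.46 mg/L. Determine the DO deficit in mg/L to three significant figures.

D ≈ 0.790 mg/L

D = C_s − C = 9.46 − 8.67 = 0.790 mg/L.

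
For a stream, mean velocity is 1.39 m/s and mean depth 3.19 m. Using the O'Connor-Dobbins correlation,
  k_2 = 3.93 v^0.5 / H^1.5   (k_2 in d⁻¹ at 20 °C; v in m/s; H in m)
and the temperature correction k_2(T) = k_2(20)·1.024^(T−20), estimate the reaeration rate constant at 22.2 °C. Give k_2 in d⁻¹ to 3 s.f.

k_2 ≈ 0.857 d⁻¹

k_2(20) = 3.93 × 1.39^0.5 / 3.19^1.5 = 3.93 × 1.179 / 5.698 = 0.8132 d⁻¹.
k_2(22.2) = 0.8132 × 1.024^(22.2−20) = 0.8132 × 1.054 = 0.8568 d⁻¹.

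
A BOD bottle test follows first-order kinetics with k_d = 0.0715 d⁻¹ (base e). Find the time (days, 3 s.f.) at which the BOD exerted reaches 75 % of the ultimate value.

t ≈ 19.4 d

y/L₀ = 1 − e^(−k_d t) = 0.75 ⇒ e^(−k_d t) = 0.250
t = −ln(0.250) / 0.0715 = 1.386 / 0.0715 = 19.39 d.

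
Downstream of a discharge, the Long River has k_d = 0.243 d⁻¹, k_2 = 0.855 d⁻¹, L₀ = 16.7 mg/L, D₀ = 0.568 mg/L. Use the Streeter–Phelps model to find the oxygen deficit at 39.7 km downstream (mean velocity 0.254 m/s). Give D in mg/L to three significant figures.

D ≈ 2.98 mg/L

Travel time t = x/v = 39.7 km / (0.254 m/s) = 39700 m / 0.254 m/s = 156300 s = 1.809 d.
k_d L₀/(k_2−k_d) = 0.243×16.7/(0.855−0.243) = 4.058/0.6120 = 6.631 mg/L.
e^(−k_d t) = e^(−0.243×1.809) = 0.6443; e^(−k_2 t) = e^(−0.855×1.809) = 0.2129.
D = 6.631 × (0.6443 − 0.2129) + 0.568 × 0.2129 = 2.860 + 0.1210 = 2.981 mg/L.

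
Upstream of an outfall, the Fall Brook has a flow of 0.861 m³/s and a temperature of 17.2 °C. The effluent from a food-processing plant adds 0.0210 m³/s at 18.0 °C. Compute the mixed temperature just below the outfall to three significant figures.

Flow-weighted mixing: C = (Q_r C_r + Q_w C_w)/(Q_r + Q_w)
= (0.861×17.2 + 0.0210×18.0)/(0.861 + 0.0210) = 15.19/0.8820 = 17.22 °C.

17.2 °C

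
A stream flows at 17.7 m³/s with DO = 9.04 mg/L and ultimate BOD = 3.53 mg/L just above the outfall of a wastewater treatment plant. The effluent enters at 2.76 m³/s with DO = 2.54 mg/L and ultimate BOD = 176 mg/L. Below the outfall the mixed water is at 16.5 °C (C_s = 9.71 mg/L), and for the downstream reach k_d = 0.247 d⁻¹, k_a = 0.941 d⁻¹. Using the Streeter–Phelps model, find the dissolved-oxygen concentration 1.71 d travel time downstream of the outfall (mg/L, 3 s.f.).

DO ≈ 5.06 mg/L

Mixed DO = (17.7×9.04 + 2.76×2.54)/(17.7+2.76) = 167.0/20.46 = 8.163 mg/L.
Mixed L₀ = (17.7×3.53 + 2.76×176)/(20.46) = 548.2/20.46 = 26.80 mg/L.
Initial deficit D₀ = C_s − DO₀ = 9.71 − 8.163 = 1.547 mg/L.
D(1.71) = [0.247×26.80/(0.941−0.247)](e^(−0.247×1.71) − e^(−0.941×1.71)) + 1.547 e^(−0.941×1.71)
= 9.537 × (0.6555 − 0.2001) + 1.547 × 0.2001 = 4.653 mg/L.
DO = 9.71 − 4.653 = 5.057 mg/L.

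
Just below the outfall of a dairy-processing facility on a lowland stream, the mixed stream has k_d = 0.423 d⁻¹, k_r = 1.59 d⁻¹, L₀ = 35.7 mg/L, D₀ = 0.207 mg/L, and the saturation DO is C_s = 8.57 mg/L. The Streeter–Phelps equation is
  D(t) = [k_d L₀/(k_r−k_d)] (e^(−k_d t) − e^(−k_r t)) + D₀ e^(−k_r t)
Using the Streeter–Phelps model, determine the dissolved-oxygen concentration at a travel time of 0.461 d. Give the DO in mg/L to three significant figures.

DO ≈ 4.04 mg/L

k_d L₀/(k_r−k_d) = 0.423×35.7/(1.59−0.423) = 15.10/1.167 = 12.94 mg/L.
e^(−k_d t) = e^(−0.423×0.4610) = 0.8228; e^(−k_r t) = e^(−1.59×0.4610) = 0.4805.
D = 12.94 × (0.8228 − 0.4805) + 0.207 × 0.4805 = 4.430 + 0.09946 = 4.530 mg/L.
DO = C_s − D = 8.57 − 4.530 = 4.040 mg/L.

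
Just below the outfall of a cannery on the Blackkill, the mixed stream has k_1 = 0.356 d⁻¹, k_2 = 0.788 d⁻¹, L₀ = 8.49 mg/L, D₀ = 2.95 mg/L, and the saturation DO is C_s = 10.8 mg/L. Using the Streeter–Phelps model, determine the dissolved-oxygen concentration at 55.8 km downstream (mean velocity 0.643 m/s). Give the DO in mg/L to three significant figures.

DO ≈ 7.74 mg/L

Travel time t = x/v = 55.8 km / (0.643 m/s) = 55800 m / 0.643 m/s = 86780 s = 1.004 d.
k_1 L₀/(k_2−k_1) = 0.356×8.49/(0.788−0.356) = 3.022/0.4320 = 6.996 mg/L.
e^(−k_1 t) = e^(−0.356×1.004) = 0.6994; e^(−k_2 t) = e^(−0.788×1.004) = 0.4532.
D = 6.996 × (0.6994 − 0.4532) + 2.95 × 0.4532 = 1.722 + 1.337 = 3.059 mg/L.
DO = C_s − D = 10.8 − 3.059 = 7.741 mg/L.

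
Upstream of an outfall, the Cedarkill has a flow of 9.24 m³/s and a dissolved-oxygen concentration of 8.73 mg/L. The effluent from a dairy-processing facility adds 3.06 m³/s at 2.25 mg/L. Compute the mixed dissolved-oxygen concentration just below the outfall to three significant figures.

7.12 mg/L

Flow-weighted mixing: C = (Q_r C_r + Q_w C_w)/(Q_r + Q_w)
= (9.24×8.73 + 3.06×2.25)/(9.24 + 3.06) = 87.55/12.30 = 7.118 mg/L.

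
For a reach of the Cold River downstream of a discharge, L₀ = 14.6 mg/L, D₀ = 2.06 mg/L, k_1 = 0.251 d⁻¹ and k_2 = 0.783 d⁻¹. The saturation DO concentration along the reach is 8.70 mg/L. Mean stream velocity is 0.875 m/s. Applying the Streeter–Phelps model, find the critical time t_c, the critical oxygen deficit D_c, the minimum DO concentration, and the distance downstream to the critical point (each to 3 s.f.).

t_c = [1/(k_2−k_1)] ln[(k_2/k_1)(1 − D₀(k_2−k_1)/(k_1 L₀))]
= [1/(0.783−0.251)] ln[(0.783/0.251)(1 − 2.06×0.5320/(0.251×14.6))]
= (1/0.5320) ln[3.120 × 0.7009] = 1.880 × ln(2.187) = 1.880 × 0.7824 = 1.471 d.
L(t_c) = L₀ e^(−k_1 t_c) = 14.6 × 0.6913 = 10.09 mg/L, and at the critical point k_2 D_c = k_1 L, so D_c = (0.251/0.783) × 10.09 = 3.236 mg/L.
Minimum DO = C_s − D_c = 8.70 − 3.236 = 5.464 mg/L.
x_c = v t_c = 0.875 m/s × 1.471 d × 86400 s/d = 111200 m ≈ 111 km.

t_c ≈ 1.47 d; D_c ≈ 3.24 mg/L; min DO ≈ 5.46 mg/L; x_c ≈ 111 km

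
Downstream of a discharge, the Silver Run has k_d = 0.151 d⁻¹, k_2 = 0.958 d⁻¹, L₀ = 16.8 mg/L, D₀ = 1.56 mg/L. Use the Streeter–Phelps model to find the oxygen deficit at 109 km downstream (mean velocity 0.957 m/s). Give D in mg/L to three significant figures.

D ≈ 2.13 mg/L

Travel time t = x/v = 109 km / (0.957 m/s) = 109000 m / 0.957 m/s = 113900 s = 1.318 d.
k_d L₀/(k_2−k_d) = 0.151×16.8/(0.958−0.151) = 2.537/0.8070 = 3.143 mg/L.
e^(−k_d t) = e^(−0.151×1.318) = 0.8195; e^(−k_2 t) = e^(−0.958×1.318) = 0.2828.
D = 3.143 × (0.8195 − 0.2828) + 1.56 × 0.2828 = 1.687 + 0.4412 = 2.128 mg/L.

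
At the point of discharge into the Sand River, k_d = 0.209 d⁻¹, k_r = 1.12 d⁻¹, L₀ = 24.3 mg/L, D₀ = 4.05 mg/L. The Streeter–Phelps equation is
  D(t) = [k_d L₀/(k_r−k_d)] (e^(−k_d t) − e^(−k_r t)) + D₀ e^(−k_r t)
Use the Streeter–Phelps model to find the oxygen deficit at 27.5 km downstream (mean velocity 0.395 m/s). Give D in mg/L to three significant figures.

D ≈ 4.09 mg/L

Travel time t = x/v = 27.5 km / (0.395 m/s) = 27500 m / 0.395 m/s = 69620 s = 0.8058 d.
k_d L₀/(k_r−k_d) = 0.209×24.3/(1.12−0.209) = 5.079/0.9110 = 5.575 mg/L.
e^(−k_d t) = e^(−0.209×0.8058) = 0.8450; e^(−k_r t) = e^(−1.12×0.8058) = 0.4056.
D = 5.575 × (0.8450 − 0.4056) + 4.05 × 0.4056 = 2.450 + 1.643 = 4.092 mg/L.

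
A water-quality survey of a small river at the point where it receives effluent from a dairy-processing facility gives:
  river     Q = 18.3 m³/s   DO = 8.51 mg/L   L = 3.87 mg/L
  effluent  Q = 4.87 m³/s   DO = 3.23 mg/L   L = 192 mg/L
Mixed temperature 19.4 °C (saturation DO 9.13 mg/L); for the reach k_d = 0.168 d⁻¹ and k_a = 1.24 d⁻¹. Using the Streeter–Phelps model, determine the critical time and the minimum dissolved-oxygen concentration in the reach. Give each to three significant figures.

Mixed DO = (18.3×8.51 + 4.87×3.23)/(18.3+4.87) = 171.5/23.17 = 7.400 mg/L.
Mixed L₀ = (18.3×3.87 + 4.87×192)/(23.17) = 1006/23.17 = 43.41 mg/L.
Initial deficit D₀ = C_s − DO₀ = 9.13 − 7.400 = 1.730 mg/L.
t_c = (1/1.072) ln[(1.24/0.168)(1 − 1.730×1.072/(0.168×43.41))] = 0.9328 × ln(5.504) = 1.591 d.
D_c = (0.168/1.24) × 43.41 × e^(−0.168×1.591) = 0.1355 × 43.41 × 0.7655 = 4.502 mg/L.
Minimum DO = 9.13 − 4.502 = 4.628 mg/L.

t_c ≈ 1.59 d; minimum DO ≈ 4.63 mg/L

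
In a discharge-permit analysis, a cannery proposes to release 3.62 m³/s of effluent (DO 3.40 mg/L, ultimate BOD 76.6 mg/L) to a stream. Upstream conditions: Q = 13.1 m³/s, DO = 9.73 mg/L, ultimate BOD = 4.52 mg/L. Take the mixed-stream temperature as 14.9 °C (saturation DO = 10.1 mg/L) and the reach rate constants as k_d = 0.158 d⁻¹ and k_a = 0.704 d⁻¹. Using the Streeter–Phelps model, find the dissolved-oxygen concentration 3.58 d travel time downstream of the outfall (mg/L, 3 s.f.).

Mixed DO = (13.1×9.73 + 3.62×3.40)/(13.1+3.62) = 139.8/16.72 = 8.360 mg/L.
Mixed L₀ = (13.1×4.52 + 3.62×76.6)/(16.72) = 336.5/16.72 = 20.13 mg/L.
Initial deficit D₀ = C_s − DO₀ = 10.1 − 8.360 = 1.740 mg/L.
D(3.58) = [0.158×20.13/(0.704−0.158)](e^(−0.158×3.58) − e^(−0.704×3.58)) + 1.740 e^(−0.704×3.58)
= 5.824 × (0.5680 − 0.08043) + 1.740 × 0.08043 = 2.980 mg/L.
DO = 10.1 − 2.980 = 7.120 mg/L.

DO ≈ 7.12 mg/L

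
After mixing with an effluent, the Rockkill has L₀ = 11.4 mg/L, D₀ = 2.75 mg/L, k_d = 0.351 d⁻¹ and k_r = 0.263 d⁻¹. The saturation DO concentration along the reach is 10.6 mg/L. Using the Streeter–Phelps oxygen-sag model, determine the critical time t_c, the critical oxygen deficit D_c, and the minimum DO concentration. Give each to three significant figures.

t_c = [1/(k_r−k_d)] ln[(k_r/k_d)(1 − D₀(k_r−k_d)/(k_d L₀))]
= [1/(0.263−0.351)] ln[(0.263/0.351)(1 − 2.75×-0.08800/(0.351×11.4))]
= (1/-0.08800) ln[0.7493 × 1.060] = -11.36 × ln(0.7946) = -11.36 × -0.2299 = 2.613 d.
D_c = (k_d/k_r) L₀ e^(−k_d t_c) = (0.351/0.263) × 11.4 × e^(−0.351×2.613) = 1.335 × 11.4 × 0.3997 = 6.081 mg/L.
Minimum DO = C_s − D_c = 10.6 − 6.081 = 4.519 mg/L.

t_c ≈ 2.61 d; D_c ≈ 6.08 mg/L; min DO ≈ 4.52 mg/L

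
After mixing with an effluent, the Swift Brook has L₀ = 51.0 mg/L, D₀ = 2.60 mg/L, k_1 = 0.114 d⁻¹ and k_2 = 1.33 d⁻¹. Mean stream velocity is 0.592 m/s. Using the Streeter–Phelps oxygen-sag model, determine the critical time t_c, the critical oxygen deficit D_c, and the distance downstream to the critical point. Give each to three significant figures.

At the critical point dD/dt = 0, so k_1 L₀ e^(−k_1 t) = k_2 D. Substituting D(t) from the Streeter–Phelps equation and solving for t gives
t_c = ln[(k_2/k_1)(1 − D₀(k_2−k_1)/(k_1 L₀))] / (k_2−k_1).
Here k_2−k_1 = 1.216 d⁻¹ and 1 − D₀(k_2−k_1)/(k_1 L₀) = 1 − 2.60×1.216/(0.114×51.0) = 0.4562, so
t_c = ln(11.67 × 0.4562) / 1.216 = 1.672 / 1.216 = 1.375 d.
L(t_c) = L₀ e^(−k_1 t_c) = 51.0 × 0.8549 = 43.60 mg/L, and at the critical point k_2 D_c = k_1 L, so D_c = (0.114/1.33) × 43.60 = 3.737 mg/L.
x_c = v t_c = 0.592 m/s × 1.375 d × 86400 s/d = 70330 m ≈ 70.3 km.

t_c ≈ 1.37 d; D_c ≈ 3.74 mg/L; x_c ≈ 70.3 km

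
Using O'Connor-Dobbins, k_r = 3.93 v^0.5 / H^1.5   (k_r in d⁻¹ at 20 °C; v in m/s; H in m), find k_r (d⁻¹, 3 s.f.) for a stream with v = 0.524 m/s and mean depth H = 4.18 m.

k_r ≈ 0.333 d⁻¹

k_r = 3.93 × 0.524^0.5 / 4.18^1.5 = 3.93 × 0.7239 / 8.546 = 0.3329 d⁻¹.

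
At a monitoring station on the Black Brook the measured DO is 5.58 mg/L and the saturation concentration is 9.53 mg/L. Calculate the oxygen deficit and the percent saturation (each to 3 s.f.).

D ≈ 3.95 mg/L; 58.6 % saturation

D = C_s − C = 9.53 − 5.58 = 3.95 mg/L.
% saturation = 5.58/9.53 × 100 = 58.6 %.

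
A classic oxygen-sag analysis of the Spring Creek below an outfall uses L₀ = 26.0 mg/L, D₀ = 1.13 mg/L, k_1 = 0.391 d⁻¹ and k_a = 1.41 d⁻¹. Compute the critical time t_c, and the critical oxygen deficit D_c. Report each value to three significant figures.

t_c = [1/(k_a−k_1)] ln[(k_a/k_1)(1 − D₀(k_a−k_1)/(k_1 L₀))]
= [1/(1.41−0.391)] ln[(1.41/0.391)(1 − 1.13×1.019/(0.391×26.0))]
= (1/1.019) ln[3.606 × 0.8867] = 0.9814 × ln(3.198) = 0.9814 × 1.162 = 1.141 d.
D_c = (k_1/k_a) L₀ e^(−k_1 t_c) = (0.391/1.41) × 26.0 × e^(−0.391×1.141) = 0.2773 × 26.0 × 0.6402 = 4.616 mg/L.

t_c ≈ 1.14 d; D_c ≈ 4.62 mg/L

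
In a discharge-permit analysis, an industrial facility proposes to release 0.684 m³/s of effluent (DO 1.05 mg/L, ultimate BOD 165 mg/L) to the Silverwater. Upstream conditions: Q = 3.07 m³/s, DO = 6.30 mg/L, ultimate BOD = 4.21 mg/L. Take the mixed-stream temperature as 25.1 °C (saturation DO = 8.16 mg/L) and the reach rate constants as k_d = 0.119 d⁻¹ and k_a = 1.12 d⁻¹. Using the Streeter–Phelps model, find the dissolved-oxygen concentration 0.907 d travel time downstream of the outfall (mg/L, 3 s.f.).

DO ≈ 5.01 mg/L

Mixed DO = (3.07×6.30 + 0.684×1.05)/(3.07+0.684) = 20.06/3.754 = 5.343 mg/L.
Mixed L₀ = (3.07×4.21 + 0.684×165)/(3.754) = 125.8/3.754 = 33.51 mg/L.
Initial deficit D₀ = C_s − DO₀ = 8.16 − 5.343 = 2.817 mg/L.
D(0.907) = [0.119×33.51/(1.12−0.119)](e^(−0.119×0.907) − e^(−1.12×0.907)) + 2.817 e^(−1.12×0.907)
= 3.983 × (0.8977 − 0.3621) + 2.817 × 0.3621 = 3.153 mg/L.
DO = 8.16 − 3.153 = 5.007 mg/L.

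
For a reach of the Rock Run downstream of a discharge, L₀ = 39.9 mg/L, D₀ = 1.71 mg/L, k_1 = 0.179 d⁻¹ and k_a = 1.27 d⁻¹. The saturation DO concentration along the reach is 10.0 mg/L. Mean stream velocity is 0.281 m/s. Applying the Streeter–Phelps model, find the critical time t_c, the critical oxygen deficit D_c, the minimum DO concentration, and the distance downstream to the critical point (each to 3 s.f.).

t_c = [1/(k_a−k_1)] ln[(k_a/k_1)(1 − D₀(k_a−k_1)/(k_1 L₀))]
= [1/(1.27−0.179)] ln[(1.27/0.179)(1 − 1.71×1.091/(0.179×39.9))]
= (1/1.091) ln[7.095 × 0.7388] = 0.9166 × ln(5.242) = 0.9166 × 1.657 = 1.518 d.
L(t_c) = L₀ e^(−k_1 t_c) = 39.9 × 0.7620 = 30.40 mg/L, and at the critical point k_a D_c = k_1 L, so D_c = (0.179/1.27) × 30.40 = 4.285 mg/L.
Minimum DO = C_s − D_c = 10.0 − 4.285 = 5.715 mg/L.
x_c = v t_c = 0.281 m/s × 1.518 d × 86400 s/d = 36870 m ≈ 36.9 km.

t_c ≈ 1.52 d; D_c ≈ 4.29 mg/L; min DO ≈ 5.71 mg/L; x_c ≈ 36.9 km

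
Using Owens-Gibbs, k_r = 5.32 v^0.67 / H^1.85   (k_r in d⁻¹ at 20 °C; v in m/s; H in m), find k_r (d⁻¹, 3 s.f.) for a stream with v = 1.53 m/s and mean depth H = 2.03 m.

k_r = 5.32 × 1.53^0.67 / 2.03^1.85 = 5.32 × 1.330 / 3.706 = 1.909 d⁻¹.

k_r ≈ 1.91 d⁻¹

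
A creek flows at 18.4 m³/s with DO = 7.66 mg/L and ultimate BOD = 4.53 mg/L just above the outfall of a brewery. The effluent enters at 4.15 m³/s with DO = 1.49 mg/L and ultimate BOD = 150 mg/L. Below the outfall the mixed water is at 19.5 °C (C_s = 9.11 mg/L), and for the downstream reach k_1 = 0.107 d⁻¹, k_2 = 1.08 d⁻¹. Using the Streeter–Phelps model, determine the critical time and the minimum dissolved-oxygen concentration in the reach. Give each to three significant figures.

Mixed DO = (18.4×7.66 + 4.15×1.49)/(18.4+4.15) = 147.1/22.55 = 6.525 mg/L.
Mixed L₀ = (18.4×4.53 + 4.15×150)/(22.55) = 705.9/22.55 = 31.30 mg/L.
Initial deficit D₀ = C_s − DO₀ = 9.11 − 6.525 = 2.585 mg/L.
t_c = (1/0.9730) ln[(1.08/0.107)(1 − 2.585×0.9730/(0.107×31.30))] = 1.028 × ln(2.512) = 0.9467 d.
D_c = (0.107/1.08) × 31.30 × e^(−0.107×0.9467) = 0.09907 × 31.30 × 0.9037 = 2.802 mg/L.
Minimum DO = 9.11 − 2.802 = 6.308 mg/L.

t_c ≈ 0.947 d; minimum DO ≈ 6.31 mg/L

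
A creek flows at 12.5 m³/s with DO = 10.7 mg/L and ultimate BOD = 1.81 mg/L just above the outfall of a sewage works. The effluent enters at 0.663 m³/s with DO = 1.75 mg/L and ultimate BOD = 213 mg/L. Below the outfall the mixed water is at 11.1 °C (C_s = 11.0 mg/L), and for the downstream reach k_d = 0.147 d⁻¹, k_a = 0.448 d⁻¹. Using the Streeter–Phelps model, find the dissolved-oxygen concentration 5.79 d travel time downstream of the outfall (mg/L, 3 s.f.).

Mixed DO = (12.5×10.7 + 0.663×1.75)/(12.5+0.663) = 134.9/13.16 = 10.25 mg/L.
Mixed L₀ = (12.5×1.81 + 0.663×213)/(13.16) = 163.8/13.16 = 12.45 mg/L.
Initial deficit D₀ = C_s − DO₀ = 11.0 − 10.25 = 0.7508 mg/L.
D(5.79) = [0.147×12.45/(0.448−0.147)](e^(−0.147×5.79) − e^(−0.448×5.79)) + 0.7508 e^(−0.448×5.79)
= 6.079 × (0.4269 − 0.07473) + 0.7508 × 0.07473 = 2.197 mg/L.
DO = 11.0 − 2.197 = 8.803 mg/L.

DO ≈ 8.80 mg/L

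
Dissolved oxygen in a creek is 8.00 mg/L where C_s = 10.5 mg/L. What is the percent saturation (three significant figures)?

% saturation = C/C_s × 100 = 8.00/10.5 × 100 = 76.2 %.

76.2 % saturation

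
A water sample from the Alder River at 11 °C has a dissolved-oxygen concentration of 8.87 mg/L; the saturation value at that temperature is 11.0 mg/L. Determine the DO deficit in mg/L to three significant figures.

D ≈ 2.13 mg/L

D = C_s − C = 11.0 − 8.87 = 2.13 mg/L.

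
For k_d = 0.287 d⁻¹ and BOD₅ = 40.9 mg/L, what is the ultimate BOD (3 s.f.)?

BOD₅ = L₀(1 − e^(−5k_d)) ⇒ L₀ = BOD₅ / (1 − e^(−5×0.287))
= 40.9 / (1 − 0.2381) = 40.9 / 0.7619 = 53.68 mg/L.

L₀ ≈ 53.7 mg/L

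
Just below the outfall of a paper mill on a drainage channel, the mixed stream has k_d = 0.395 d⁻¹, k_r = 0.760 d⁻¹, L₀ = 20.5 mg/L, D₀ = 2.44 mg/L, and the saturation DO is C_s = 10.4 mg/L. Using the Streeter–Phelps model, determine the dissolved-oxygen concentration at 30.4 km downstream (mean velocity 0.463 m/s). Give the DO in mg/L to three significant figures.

DO ≈ 5.05 mg/L

Travel time t = x/v = 30.4 km / (0.463 m/s) = 30400 m / 0.463 m/s = 65660 s = 0.7599 d.
k_d L₀/(k_r−k_d) = 0.395×20.5/(0.760−0.395) = 8.098/0.3650 = 22.18 mg/L.
e^(−k_d t) = e^(−0.395×0.7599) = 0.7407; e^(−k_r t) = e^(−0.760×0.7599) = 0.5613.
D = 22.18 × (0.7407 − 0.5613) + 2.44 × 0.5613 = 3.980 + 1.369 = 5.350 mg/L.
DO = C_s − D = 10.4 − 5.350 = 5.050 mg/L.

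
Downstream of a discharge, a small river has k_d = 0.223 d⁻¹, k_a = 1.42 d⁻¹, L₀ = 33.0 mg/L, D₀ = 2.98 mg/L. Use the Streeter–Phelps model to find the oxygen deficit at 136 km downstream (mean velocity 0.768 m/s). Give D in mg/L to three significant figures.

Travel time t = x/v = 136 km / (0.768 m/s) = 136000 m / 0.768 m/s = 177100 s = 2.050 d.
k_d L₀/(k_a−k_d) = 0.223×33.0/(1.42−0.223) = 7.359/1.197 = 6.148 mg/L.
e^(−k_d t) = e^(−0.223×2.050) = 0.6331; e^(−k_a t) = e^(−1.42×2.050) = 0.05445.
D = 6.148 × (0.6331 − 0.05445) + 2.98 × 0.05445 = 3.558 + 0.1623 = 3.720 mg/L.

D ≈ 3.72 mg/L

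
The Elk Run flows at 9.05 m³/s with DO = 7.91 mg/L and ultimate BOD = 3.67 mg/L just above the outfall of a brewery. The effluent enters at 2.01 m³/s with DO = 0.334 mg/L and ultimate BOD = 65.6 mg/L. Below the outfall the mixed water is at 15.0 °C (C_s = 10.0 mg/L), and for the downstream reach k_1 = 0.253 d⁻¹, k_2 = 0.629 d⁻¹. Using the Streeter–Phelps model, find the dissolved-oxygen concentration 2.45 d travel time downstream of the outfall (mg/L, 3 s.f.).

Mixed DO = (9.05×7.91 + 2.01×0.334)/(9.05+2.01) = 72.26/11.06 = 6.533 mg/L.
Mixed L₀ = (9.05×3.67 + 2.01×65.6)/(11.06) = 165.1/11.06 = 14.92 mg/L.
Initial deficit D₀ = C_s − DO₀ = 10.0 − 6.533 = 3.467 mg/L.
D(2.45) = [0.253×14.92/(0.629−0.253)](e^(−0.253×2.45) − e^(−0.629×2.45)) + 3.467 e^(−0.629×2.45)
= 10.04 × (0.5380 − 0.2142) + 3.467 × 0.2142 = 3.995 mg/L.
DO = 10.0 − 3.995 = 6.005 mg/L.

DO ≈ 6.01 mg/L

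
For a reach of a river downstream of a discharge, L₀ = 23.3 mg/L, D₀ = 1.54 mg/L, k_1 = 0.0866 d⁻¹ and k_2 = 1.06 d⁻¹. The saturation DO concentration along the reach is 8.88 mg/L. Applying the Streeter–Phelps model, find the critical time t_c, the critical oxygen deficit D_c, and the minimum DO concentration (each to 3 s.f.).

t_c ≈ 1.18 d; D_c ≈ 1.72 mg/L; min DO ≈ 7.16 mg/L

t_c = [1/(k_2−k_1)] ln[(k_2/k_1)(1 − D₀(k_2−k_1)/(k_1 L₀))]
= [1/(1.06−0.0866)] ln[(1.06/0.0866)(1 − 1.54×0.9734/(0.0866×23.3))]
= (1/0.9734) ln[12.24 × 0.2571] = 1.027 × ln(3.147) = 1.027 × 1.146 = 1.178 d.
L(t_c) = L₀ e^(−k_1 t_c) = 23.3 × 0.9030 = 21.04 mg/L, and at the critical point k_2 D_c = k_1 L, so D_c = (0.0866/1.06) × 21.04 = 1.719 mg/L.
Minimum DO = C_s − D_c = 8.88 − 1.719 = 7.161 mg/L.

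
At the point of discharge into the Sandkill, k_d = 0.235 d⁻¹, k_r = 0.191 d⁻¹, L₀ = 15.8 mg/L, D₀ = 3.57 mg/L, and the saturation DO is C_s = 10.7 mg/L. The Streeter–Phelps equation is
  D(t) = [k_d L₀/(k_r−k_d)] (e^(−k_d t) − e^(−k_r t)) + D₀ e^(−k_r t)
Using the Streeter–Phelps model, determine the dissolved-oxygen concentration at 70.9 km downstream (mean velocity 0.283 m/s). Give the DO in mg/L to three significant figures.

Travel time t = x/v = 70.9 km / (0.283 m/s) = 70900 m / 0.283 m/s = 250500 s = 2.900 d.
k_d L₀/(k_r−k_d) = 0.235×15.8/(0.191−0.235) = 3.713/-0.04400 = -84.39 mg/L.
e^(−k_d t) = e^(−0.235×2.900) = 0.5059; e^(−k_r t) = e^(−0.191×2.900) = 0.5747.
D = -84.39 × (0.5059 − 0.5747) + 3.57 × 0.5747 = 5.809 + 2.052 = 7.861 mg/L.
DO = C_s − D = 10.7 − 7.861 = 2.839 mg/L.

DO ≈ 2.84 mg/L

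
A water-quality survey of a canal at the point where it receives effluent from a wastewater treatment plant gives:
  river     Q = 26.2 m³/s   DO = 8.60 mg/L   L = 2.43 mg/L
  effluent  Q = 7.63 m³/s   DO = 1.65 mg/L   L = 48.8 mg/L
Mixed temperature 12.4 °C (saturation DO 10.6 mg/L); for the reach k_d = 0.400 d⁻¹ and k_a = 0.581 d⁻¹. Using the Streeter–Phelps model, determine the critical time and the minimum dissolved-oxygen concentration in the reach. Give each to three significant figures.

Mixed DO = (26.2×8.60 + 7.63×1.65)/(26.2+7.63) = 237.9/33.83 = 7.033 mg/L.
Mixed L₀ = (26.2×2.43 + 7.63×48.8)/(33.83) = 436.0/33.83 = 12.89 mg/L.
Initial deficit D₀ = C_s − DO₀ = 10.6 − 7.033 = 3.567 mg/L.
t_c = (1/0.1810) ln[(0.581/0.400)(1 − 3.567×0.1810/(0.400×12.89))] = 5.525 × ln(1.271) = 1.323 d.
D_c = (0.400/0.581) × 12.89 × e^(−0.400×1.323) = 0.6885 × 12.89 × 0.5891 = 5.227 mg/L.
Minimum DO = 10.6 − 5.227 = 5.373 mg/L.

t_c ≈ 1.32 d; minimum DO ≈ 5.37 mg/L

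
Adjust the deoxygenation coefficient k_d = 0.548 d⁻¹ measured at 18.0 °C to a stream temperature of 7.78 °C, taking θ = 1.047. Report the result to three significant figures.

k_d(T₂) = k_d(T₁) · θ^(T₂−T₁) = 0.548 × 1.047^(7.78−18.0)
= 0.548 × 1.047^-10.2 = 0.548 × 0.6254 = 0.3427 d⁻¹.

k_d ≈ 0.343 d⁻¹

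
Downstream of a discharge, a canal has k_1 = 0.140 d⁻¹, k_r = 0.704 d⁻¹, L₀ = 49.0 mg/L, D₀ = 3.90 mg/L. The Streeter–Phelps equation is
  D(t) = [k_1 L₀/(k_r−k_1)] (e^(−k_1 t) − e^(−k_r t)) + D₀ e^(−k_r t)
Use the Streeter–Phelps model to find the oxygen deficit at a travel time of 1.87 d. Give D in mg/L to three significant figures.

D ≈ 7.15 mg/L

k_1 L₀/(k_r−k_1) = 0.140×49.0/(0.704−0.140) = 6.860/0.5640 = 12.16 mg/L.
e^(−k_1 t) = e^(−0.140×1.870) = 0.7697; e^(−k_r t) = e^(−0.704×1.870) = 0.2681.
D = 12.16 × (0.7697 − 0.2681) + 3.90 × 0.2681 = 6.101 + 1.046 = 7.146 mg/L.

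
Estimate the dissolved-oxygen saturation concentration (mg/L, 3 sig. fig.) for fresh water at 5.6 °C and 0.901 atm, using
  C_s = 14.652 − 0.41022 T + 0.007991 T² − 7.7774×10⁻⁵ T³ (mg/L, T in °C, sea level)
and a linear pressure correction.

At sea level: C_s = 14.652 − 0.41022×5.6 + 0.007991×5.6² − 7.7774×10⁻⁵×5.6³ = 12.59 mg/L.
Pressure correction: C_s' = 12.59 × 0.901 = 11.35 mg/L.

C_s ≈ 11.3 mg/L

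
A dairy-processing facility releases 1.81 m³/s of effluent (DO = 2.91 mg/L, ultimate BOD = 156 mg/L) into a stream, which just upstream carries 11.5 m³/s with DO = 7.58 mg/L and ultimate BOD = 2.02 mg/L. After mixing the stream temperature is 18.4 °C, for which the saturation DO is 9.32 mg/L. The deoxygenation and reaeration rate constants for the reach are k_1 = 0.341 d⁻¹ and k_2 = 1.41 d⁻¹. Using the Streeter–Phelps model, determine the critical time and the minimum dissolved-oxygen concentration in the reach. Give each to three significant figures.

t_c ≈ 0.961 d; minimum DO ≈ 5.32 mg/L

Mixed DO = (11.5×7.58 + 1.81×2.91)/(11.5+1.81) = 92.44/13.31 = 6.945 mg/L.
Mixed L₀ = (11.5×2.02 + 1.81×156)/(13.31) = 305.6/13.31 = 22.96 mg/L.
Initial deficit D₀ = C_s − DO₀ = 9.32 − 6.945 = 2.375 mg/L.
t_c = (1/1.069) ln[(1.41/0.341)(1 − 2.375×1.069/(0.341×22.96))] = 0.9355 × ln(2.794) = 0.9611 d.
D_c = (0.341/1.41) × 22.96 × e^(−0.341×0.9611) = 0.2418 × 22.96 × 0.7205 = 4.001 mg/L.
Minimum DO = 9.32 − 4.001 = 5.319 mg/L.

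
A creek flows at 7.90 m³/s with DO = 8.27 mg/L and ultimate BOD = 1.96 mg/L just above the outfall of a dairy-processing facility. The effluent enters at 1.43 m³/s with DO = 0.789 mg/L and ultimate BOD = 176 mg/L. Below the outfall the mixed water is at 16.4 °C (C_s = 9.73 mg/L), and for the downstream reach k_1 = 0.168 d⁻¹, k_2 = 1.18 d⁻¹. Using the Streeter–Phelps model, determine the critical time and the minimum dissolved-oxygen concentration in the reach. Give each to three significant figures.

t_c ≈ 1.14 d; minimum DO ≈ 6.36 mg/L

Mixed DO = (7.90×8.27 + 1.43×0.789)/(7.90+1.43) = 66.46/9.330 = 7.123 mg/L.
Mixed L₀ = (7.90×1.96 + 1.43×176)/(9.330) = 267.2/9.330 = 28.63 mg/L.
Initial deficit D₀ = C_s − DO₀ = 9.73 − 7.123 = 2.607 mg/L.
t_c = (1/1.012) ln[(1.18/0.168)(1 − 2.607×1.012/(0.168×28.63))] = 0.9881 × ln(3.172) = 1.141 d.
D_c = (0.168/1.18) × 28.63 × e^(−0.168×1.141) = 0.1424 × 28.63 × 0.8256 = 3.366 mg/L.
Minimum DO = 9.73 − 3.366 = 6.364 mg/L.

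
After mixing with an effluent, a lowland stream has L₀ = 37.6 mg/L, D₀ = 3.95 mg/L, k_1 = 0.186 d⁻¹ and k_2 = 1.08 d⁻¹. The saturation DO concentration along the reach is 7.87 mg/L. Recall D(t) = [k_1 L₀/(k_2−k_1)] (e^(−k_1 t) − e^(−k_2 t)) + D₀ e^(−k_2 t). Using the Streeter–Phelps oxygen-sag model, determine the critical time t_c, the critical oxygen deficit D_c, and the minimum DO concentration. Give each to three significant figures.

t_c ≈ 1.18 d; D_c ≈ 5.20 mg/L; min DO ≈ 2.67 mg/L

With k_2/k_1 = 5.806 and 1 − D₀(k_2−k_1)/(k_1 L₀) = 0.4951,
t_c = ln(5.806 × 0.4951) / (1.08 − 0.186) = ln(2.875) / 0.8940 = 1.056/0.8940 = 1.181 d.
L(t_c) = L₀ e^(−k_1 t_c) = 37.6 × 0.8028 = 30.18 mg/L, and at the critical point k_2 D_c = k_1 L, so D_c = (0.186/1.08) × 30.18 = 5.198 mg/L.
Minimum DO = C_s − D_c = 7.87 − 5.198 = 2.672 mg/L.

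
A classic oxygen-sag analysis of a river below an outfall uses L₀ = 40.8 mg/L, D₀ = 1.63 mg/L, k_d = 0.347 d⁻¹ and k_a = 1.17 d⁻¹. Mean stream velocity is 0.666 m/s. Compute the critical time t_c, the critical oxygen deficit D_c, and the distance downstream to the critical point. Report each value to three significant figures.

t_c ≈ 1.36 d; D_c ≈ 7.56 mg/L; x_c ≈ 78.0 km

At the critical point dD/dt = 0, so k_d L₀ e^(−k_d t) = k_a D. Substituting D(t) from the Streeter–Phelps equation and solving for t gives
t_c = ln[(k_a/k_d)(1 − D₀(k_a−k_d)/(k_d L₀))] / (k_a−k_d).
Here k_a−k_d = 0.8230 d⁻¹ and 1 − D₀(k_a−k_d)/(k_d L₀) = 1 − 1.63×0.8230/(0.347×40.8) = 0.9052, so
t_c = ln(3.372 × 0.9052) / 0.8230 = 1.116 / 0.8230 = 1.356 d.
D_c = (k_d/k_a) L₀ e^(−k_d t_c) = (0.347/1.17) × 40.8 × e^(−0.347×1.356) = 0.2966 × 40.8 × 0.6247 = 7.559 mg/L.
x_c = v t_c = 0.666 m/s × 1.356 d × 86400 s/d = 78020 m ≈ 78.0 km.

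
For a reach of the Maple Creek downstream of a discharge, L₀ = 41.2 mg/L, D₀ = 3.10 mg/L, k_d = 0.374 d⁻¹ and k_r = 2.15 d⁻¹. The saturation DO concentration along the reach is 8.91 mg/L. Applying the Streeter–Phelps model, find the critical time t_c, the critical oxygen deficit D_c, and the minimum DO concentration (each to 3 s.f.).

t_c ≈ 0.736 d; D_c ≈ 5.44 mg/L; min DO ≈ 3.47 mg/L

With k_r/k_d = 5.749 and 1 − D₀(k_r−k_d)/(k_d L₀) = 0.6427,
t_c = ln(5.749 × 0.6427) / (2.15 − 0.374) = ln(3.695) / 1.776 = 1.307/1.776 = 0.7359 d.
L(t_c) = L₀ e^(−k_d t_c) = 41.2 × 0.7594 = 31.29 mg/L, and at the critical point k_r D_c = k_d L, so D_c = (0.374/2.15) × 31.29 = 5.443 mg/L.
Minimum DO = C_s − D_c = 8.91 − 5.443 = 3.467 mg/L.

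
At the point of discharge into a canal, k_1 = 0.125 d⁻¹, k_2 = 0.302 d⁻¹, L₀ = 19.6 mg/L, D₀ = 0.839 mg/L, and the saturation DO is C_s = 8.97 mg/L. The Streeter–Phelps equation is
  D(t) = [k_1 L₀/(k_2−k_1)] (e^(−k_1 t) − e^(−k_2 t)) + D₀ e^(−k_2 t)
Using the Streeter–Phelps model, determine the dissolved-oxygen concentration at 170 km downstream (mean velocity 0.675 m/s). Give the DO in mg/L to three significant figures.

DO ≈ 4.75 mg/L

Travel time t = x/v = 170 km / (0.675 m/s) = 170000 m / 0.675 m/s = 251900 s = 2.915 d.
k_1 L₀/(k_2−k_1) = 0.125×19.6/(0.302−0.125) = 2.450/0.1770 = 13.84 mg/L.
e^(−k_1 t) = e^(−0.125×2.915) = 0.6946; e^(−k_2 t) = e^(−0.302×2.915) = 0.4147.
D = 13.84 × (0.6946 − 0.4147) + 0.839 × 0.4147 = 3.875 + 0.3479 = 4.223 mg/L.
DO = C_s − D = 8.97 − 4.223 = 4.747 mg/L.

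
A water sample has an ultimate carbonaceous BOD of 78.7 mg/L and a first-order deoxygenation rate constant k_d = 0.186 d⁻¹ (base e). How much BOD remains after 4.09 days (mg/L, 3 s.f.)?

L ≈ 36.8 mg/L

L_t = L₀ e^(−k_d t) = 78.7 × e^(−0.186×4.09) = 78.7 × 0.4673 = 36.78 mg/L.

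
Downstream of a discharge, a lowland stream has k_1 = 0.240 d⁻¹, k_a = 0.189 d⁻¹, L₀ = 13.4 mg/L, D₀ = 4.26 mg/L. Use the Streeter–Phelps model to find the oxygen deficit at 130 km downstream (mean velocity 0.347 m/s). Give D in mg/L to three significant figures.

Travel time t = x/v = 130 km / (0.347 m/s) = 130000 m / 0.347 m/s = 374600 s = 4.336 d.
k_1 L₀/(k_a−k_1) = 0.240×13.4/(0.189−0.240) = 3.216/-0.05100 = -63.06 mg/L.
e^(−k_1 t) = e^(−0.240×4.336) = 0.3532; e^(−k_a t) = e^(−0.189×4.336) = 0.4406.
D = -63.06 × (0.3532 − 0.4406) + 4.26 × 0.4406 = 5.513 + 1.877 = 7.390 mg/L.

D ≈ 7.39 mg/L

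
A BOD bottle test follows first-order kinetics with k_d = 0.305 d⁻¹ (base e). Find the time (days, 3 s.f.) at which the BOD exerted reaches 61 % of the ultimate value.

y/L₀ = 1 − e^(−k_d t) = 0.61 ⇒ e^(−k_d t) = 0.390
t = −ln(0.390) / 0.305 = 0.9416 / 0.305 = 3.087 d.

t ≈ 3.09 d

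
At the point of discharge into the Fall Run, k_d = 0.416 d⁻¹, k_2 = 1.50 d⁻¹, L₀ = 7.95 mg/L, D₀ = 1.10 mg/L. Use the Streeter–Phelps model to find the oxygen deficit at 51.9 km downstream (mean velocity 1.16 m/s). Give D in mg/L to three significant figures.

Travel time t = x/v = 51.9 km / (1.16 m/s) = 51900 m / 1.16 m/s = 44740 s = 0.5178 d.
k_d L₀/(k_2−k_d) = 0.416×7.95/(1.50−0.416) = 3.307/1.084 = 3.051 mg/L.
e^(−k_d t) = e^(−0.416×0.5178) = 0.8062; e^(−k_2 t) = e^(−1.50×0.5178) = 0.4599.
D = 3.051 × (0.8062 − 0.4599) + 1.10 × 0.4599 = 1.057 + 0.5059 = 1.562 mg/L.

D ≈ 1.56 mg/L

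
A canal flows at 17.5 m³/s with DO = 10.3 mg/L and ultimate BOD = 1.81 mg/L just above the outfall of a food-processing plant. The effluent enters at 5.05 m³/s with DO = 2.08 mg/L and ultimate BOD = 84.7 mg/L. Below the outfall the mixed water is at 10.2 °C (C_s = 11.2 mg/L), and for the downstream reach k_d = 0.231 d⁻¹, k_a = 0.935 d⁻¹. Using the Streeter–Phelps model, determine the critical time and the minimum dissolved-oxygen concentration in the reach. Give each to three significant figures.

Mixed DO = (17.5×10.3 + 5.05×2.08)/(17.5+5.05) = 190.8/22.55 = 8.459 mg/L.
Mixed L₀ = (17.5×1.81 + 5.05×84.7)/(22.55) = 459.4/22.55 = 20.37 mg/L.
Initial deficit D₀ = C_s − DO₀ = 11.2 − 8.459 = 2.741 mg/L.
t_c = (1/0.7040) ln[(0.935/0.231)(1 − 2.741×0.7040/(0.231×20.37))] = 1.420 × ln(2.388) = 1.236 d.
D_c = (0.231/0.935) × 20.37 × e^(−0.231×1.236) = 0.2471 × 20.37 × 0.7515 = 3.783 mg/L.
Minimum DO = 11.2 − 3.783 = 7.417 mg/L.

t_c ≈ 1.24 d; minimum DO ≈ 7.42 mg/L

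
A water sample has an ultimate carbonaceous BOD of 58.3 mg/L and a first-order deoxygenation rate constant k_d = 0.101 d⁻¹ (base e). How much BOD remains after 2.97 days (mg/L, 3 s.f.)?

L ≈ 43.2 mg/L

L_t = L₀ e^(−k_d t) = 58.3 × e^(−0.101×2.97) = 58.3 × 0.7408 = 43.19 mg/L.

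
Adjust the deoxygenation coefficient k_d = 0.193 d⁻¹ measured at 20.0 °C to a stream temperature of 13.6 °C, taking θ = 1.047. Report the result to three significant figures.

k_d ≈ 0.144 d⁻¹

k_d(T₂) = k_d(T₁) · θ^(T₂−T₁) = 0.193 × 1.047^(13.6−20.0)
= 0.193 × 1.047^-6.40 = 0.193 × 0.7453 = 0.1438 d⁻¹.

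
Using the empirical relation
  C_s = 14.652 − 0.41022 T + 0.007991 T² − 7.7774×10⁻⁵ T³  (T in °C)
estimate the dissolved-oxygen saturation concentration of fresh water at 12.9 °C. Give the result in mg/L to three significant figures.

C_s ≈ 10.5 mg/L

C_s = 14.652 − 0.41022×12.9 + 0.007991×12.9² − 7.7774×10⁻⁵×12.9³ = 10.52 mg/L.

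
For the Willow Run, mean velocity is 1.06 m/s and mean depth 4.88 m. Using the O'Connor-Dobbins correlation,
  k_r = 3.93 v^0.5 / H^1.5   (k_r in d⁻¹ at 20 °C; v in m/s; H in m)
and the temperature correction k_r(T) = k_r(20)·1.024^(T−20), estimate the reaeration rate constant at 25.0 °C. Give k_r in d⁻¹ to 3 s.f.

k_r ≈ 0.423 d⁻¹

k_r(20) = 3.93 × 1.06^0.5 / 4.88^1.5 = 3.93 × 1.030 / 10.78 = 0.3753 d⁻¹.
k_r(25.0) = 0.3753 × 1.024^(25.0−20) = 0.3753 × 1.126 = 0.4226 d⁻¹.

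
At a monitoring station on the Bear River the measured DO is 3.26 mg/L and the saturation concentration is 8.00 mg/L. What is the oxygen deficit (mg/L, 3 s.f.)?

D ≈ 4.74 mg/L

D = C_s − C = 8.00 − 3.26 = 4.74 mg/L.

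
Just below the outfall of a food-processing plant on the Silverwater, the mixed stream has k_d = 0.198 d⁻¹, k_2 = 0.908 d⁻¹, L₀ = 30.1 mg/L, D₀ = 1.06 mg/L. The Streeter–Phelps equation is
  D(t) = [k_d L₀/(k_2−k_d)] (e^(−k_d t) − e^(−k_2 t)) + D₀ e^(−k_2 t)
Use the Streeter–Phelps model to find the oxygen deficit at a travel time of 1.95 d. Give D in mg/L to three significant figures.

D ≈ 4.46 mg/L

k_d L₀/(k_2−k_d) = 0.198×30.1/(0.908−0.198) = 5.960/0.7100 = 8.394 mg/L.
e^(−k_d t) = e^(−0.198×1.950) = 0.6797; e^(−k_2 t) = e^(−0.908×1.950) = 0.1702.
D = 8.394 × (0.6797 − 0.1702) + 1.06 × 0.1702 = 4.277 + 0.1804 = 4.457 mg/L.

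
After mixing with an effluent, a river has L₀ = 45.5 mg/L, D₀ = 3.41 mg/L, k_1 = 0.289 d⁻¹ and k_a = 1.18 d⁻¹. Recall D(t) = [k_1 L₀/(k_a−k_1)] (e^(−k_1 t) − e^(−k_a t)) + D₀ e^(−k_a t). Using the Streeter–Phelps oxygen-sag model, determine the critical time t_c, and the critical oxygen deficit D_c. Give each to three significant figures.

t_c ≈ 1.28 d; D_c ≈ 7.69 mg/L

At the critical point dD/dt = 0, so k_1 L₀ e^(−k_1 t) = k_a D. Substituting D(t) from the Streeter–Phelps equation and solving for t gives
t_c = ln[(k_a/k_1)(1 − D₀(k_a−k_1)/(k_1 L₀))] / (k_a−k_1).
Here k_a−k_1 = 0.8910 d⁻¹ and 1 − D₀(k_a−k_1)/(k_1 L₀) = 1 − 3.41×0.8910/(0.289×45.5) = 0.7689, so
t_c = ln(4.083 × 0.7689) / 0.8910 = 1.144 / 0.8910 = 1.284 d.
L(t_c) = L₀ e^(−k_1 t_c) = 45.5 × 0.6900 = 31.39 mg/L, and at the critical point k_a D_c = k_1 L, so D_c = (0.289/1.18) × 31.39 = 7.689 mg/L.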